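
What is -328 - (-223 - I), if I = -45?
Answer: -150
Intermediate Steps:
-328 - (-223 - I) = -328 - (-223 - 1*(-45)) = -328 - (-223 + 45) = -328 - 1*(-178) = -328 + 178 = -150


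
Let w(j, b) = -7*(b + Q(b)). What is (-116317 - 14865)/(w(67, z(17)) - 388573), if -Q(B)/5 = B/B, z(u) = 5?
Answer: 131182/388573 ≈ 0.33760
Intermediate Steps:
Q(B) = -5 (Q(B) = -5*B/B = -5*1 = -5)
w(j, b) = 35 - 7*b (w(j, b) = -7*(b - 5) = -7*(-5 + b) = 35 - 7*b)
(-116317 - 14865)/(w(67, z(17)) - 388573) = (-116317 - 14865)/((35 - 7*5) - 388573) = -131182/((35 - 35) - 388573) = -131182/(0 - 388573) = -131182/(-388573) = -131182*(-1/388573) = 131182/388573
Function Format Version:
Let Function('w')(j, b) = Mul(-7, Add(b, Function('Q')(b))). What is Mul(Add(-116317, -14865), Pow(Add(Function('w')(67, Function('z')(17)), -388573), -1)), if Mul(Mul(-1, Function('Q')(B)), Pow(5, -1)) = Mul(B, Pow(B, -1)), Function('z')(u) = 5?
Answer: Rational(131182, 388573) ≈ 0.33760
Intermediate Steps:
Function('Q')(B) = -5 (Function('Q')(B) = Mul(-5, Mul(B, Pow(B, -1))) = Mul(-5, 1) = -5)
Function('w')(j, b) = Add(35, Mul(-7, b)) (Function('w')(j, b) = Mul(-7, Add(b, -5)) = Mul(-7, Add(-5, b)) = Add(35, Mul(-7, b)))
Mul(Add(-116317, -14865), Pow(Add(Function('w')(67, Function('z')(17)), -388573), -1)) = Mul(Add(-116317, -14865), Pow(Add(Add(35, Mul(-7, 5)), -388573), -1)) = Mul(-131182, Pow(Add(Add(35, -35), -388573), -1)) = Mul(-131182, Pow(Add(0, -388573), -1)) = Mul(-131182, Pow(-388573, -1)) = Mul(-131182, Rational(-1, 388573)) = Rational(131182, 388573)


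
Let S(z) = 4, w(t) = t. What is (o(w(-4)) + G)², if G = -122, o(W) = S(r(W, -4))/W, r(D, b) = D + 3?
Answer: 15129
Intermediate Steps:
r(D, b) = 3 + D
o(W) = 4/W
(o(w(-4)) + G)² = (4/(-4) - 122)² = (4*(-¼) - 122)² = (-1 - 122)² = (-123)² = 15129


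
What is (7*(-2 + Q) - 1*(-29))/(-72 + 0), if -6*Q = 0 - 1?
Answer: -97/432 ≈ -0.22454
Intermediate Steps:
Q = ⅙ (Q = -(0 - 1)/6 = -⅙*(-1) = ⅙ ≈ 0.16667)
(7*(-2 + Q) - 1*(-29))/(-72 + 0) = (7*(-2 + ⅙) - 1*(-29))/(-72 + 0) = (7*(-11/6) + 29)/(-72) = (-77/6 + 29)*(-1/72) = (97/6)*(-1/72) = -97/432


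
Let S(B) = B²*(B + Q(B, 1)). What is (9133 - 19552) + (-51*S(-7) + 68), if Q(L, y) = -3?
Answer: 14639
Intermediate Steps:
S(B) = B²*(-3 + B) (S(B) = B²*(B - 3) = B²*(-3 + B))
(9133 - 19552) + (-51*S(-7) + 68) = (9133 - 19552) + (-51*(-7)²*(-3 - 7) + 68) = -10419 + (-2499*(-10) + 68) = -10419 + (-51*(-490) + 68) = -10419 + (24990 + 68) = -10419 + 25058 = 14639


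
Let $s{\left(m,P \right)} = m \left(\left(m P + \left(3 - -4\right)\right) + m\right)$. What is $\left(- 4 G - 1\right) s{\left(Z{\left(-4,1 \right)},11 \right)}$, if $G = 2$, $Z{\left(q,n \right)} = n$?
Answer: $-171$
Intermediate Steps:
$s{\left(m,P \right)} = m \left(7 + m + P m\right)$ ($s{\left(m,P \right)} = m \left(\left(P m + \left(3 + 4\right)\right) + m\right) = m \left(\left(P m + 7\right) + m\right) = m \left(\left(7 + P m\right) + m\right) = m \left(7 + m + P m\right)$)
$\left(- 4 G - 1\right) s{\left(Z{\left(-4,1 \right)},11 \right)} = \left(\left(-4\right) 2 - 1\right) 1 \left(7 + 1 + 11 \cdot 1\right) = \left(-8 - 1\right) 1 \left(7 + 1 + 11\right) = - 9 \cdot 1 \cdot 19 = \left(-9\right) 19 = -171$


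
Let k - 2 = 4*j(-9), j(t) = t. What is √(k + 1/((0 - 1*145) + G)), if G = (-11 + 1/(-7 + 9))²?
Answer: I*√657470/139 ≈ 5.8334*I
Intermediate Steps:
G = 441/4 (G = (-11 + 1/2)² = (-11 + ½)² = (-21/2)² = 441/4 ≈ 110.25)
k = -34 (k = 2 + 4*(-9) = 2 - 36 = -34)
√(k + 1/((0 - 1*145) + G)) = √(-34 + 1/((0 - 1*145) + 441/4)) = √(-34 + 1/((0 - 145) + 441/4)) = √(-34 + 1/(-145 + 441/4)) = √(-34 + 1/(-139/4)) = √(-34 - 4/139) = √(-4730/139) = I*√657470/139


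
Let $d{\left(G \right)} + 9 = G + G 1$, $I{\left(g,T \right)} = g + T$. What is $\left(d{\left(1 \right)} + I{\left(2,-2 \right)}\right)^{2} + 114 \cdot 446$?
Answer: $50893$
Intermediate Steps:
$I{\left(g,T \right)} = T + g$
$d{\left(G \right)} = -9 + 2 G$ ($d{\left(G \right)} = -9 + \left(G + G 1\right) = -9 + \left(G + G\right) = -9 + 2 G$)
$\left(d{\left(1 \right)} + I{\left(2,-2 \right)}\right)^{2} + 114 \cdot 446 = \left(\left(-9 + 2 \cdot 1\right) + \left(-2 + 2\right)\right)^{2} + 114 \cdot 446 = \left(\left(-9 + 2\right) + 0\right)^{2} + 50844 = \left(-7 + 0\right)^{2} + 50844 = \left(-7\right)^{2} + 50844 = 49 + 50844 = 50893$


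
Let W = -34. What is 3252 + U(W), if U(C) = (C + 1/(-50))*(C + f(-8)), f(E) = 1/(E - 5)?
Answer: 2867343/650 ≈ 4411.3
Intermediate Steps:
f(E) = 1/(-5 + E)
U(C) = (-1/13 + C)*(-1/50 + C) (U(C) = (C + 1/(-50))*(C + 1/(-5 - 8)) = (C - 1/50)*(C + 1/(-13)) = (-1/50 + C)*(C - 1/13) = (-1/50 + C)*(-1/13 + C) = (-1/13 + C)*(-1/50 + C))
3252 + U(W) = 3252 + (1/650 + (-34)² - 63/650*(-34)) = 3252 + (1/650 + 1156 + 1071/325) = 3252 + 753543/650 = 2867343/650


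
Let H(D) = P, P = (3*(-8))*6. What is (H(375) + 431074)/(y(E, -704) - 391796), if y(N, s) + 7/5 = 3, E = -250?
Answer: -1077325/979486 ≈ -1.0999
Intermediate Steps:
P = -144 (P = -24*6 = -144)
y(N, s) = 8/5 (y(N, s) = -7/5 + 3 = 8/5)
H(D) = -144
(H(375) + 431074)/(y(E, -704) - 391796) = (-144 + 431074)/(8/5 - 391796) = 430930/(-1958972/5) = 430930*(-5/1958972) = -1077325/979486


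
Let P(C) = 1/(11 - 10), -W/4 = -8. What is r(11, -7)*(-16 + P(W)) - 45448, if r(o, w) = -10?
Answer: -45298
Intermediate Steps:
W = 32 (W = -4*(-8) = 32)
P(C) = 1 (P(C) = 1/1 = 1)
r(11, -7)*(-16 + P(W)) - 45448 = -10*(-16 + 1) - 45448 = -10*(-15) - 45448 = 150 - 45448 = -45298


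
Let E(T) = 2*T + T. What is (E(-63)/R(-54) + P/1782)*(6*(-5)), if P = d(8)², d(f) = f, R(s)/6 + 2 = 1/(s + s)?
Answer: -4340180/9207 ≈ -471.40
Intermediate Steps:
R(s) = -12 + 3/s (R(s) = -12 + 6/(s + s) = -12 + 6/((2*s)) = -12 + 6*(1/(2*s)) = -12 + 3/s)
E(T) = 3*T
P = 64 (P = 8² = 64)
(E(-63)/R(-54) + P/1782)*(6*(-5)) = ((3*(-63))/(-12 + 3/(-54)) + 64/1782)*(6*(-5)) = (-189/(-12 + 3*(-1/54)) + 64*(1/1782))*(-30) = (-189/(-12 - 1/18) + 32/891)*(-30) = (-189/(-217/18) + 32/891)*(-30) = (-189*(-18/217) + 32/891)*(-30) = (486/31 + 32/891)*(-30) = (434018/27621)*(-30) = -4340180/9207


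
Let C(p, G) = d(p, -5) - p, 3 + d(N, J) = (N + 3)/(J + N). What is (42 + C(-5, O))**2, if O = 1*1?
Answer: 48841/25 ≈ 1953.6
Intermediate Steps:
d(N, J) = -3 + (3 + N)/(J + N) (d(N, J) = -3 + (N + 3)/(J + N) = -3 + (3 + N)/(J + N))
O = 1
C(p, G) = -p + (18 - 2*p)/(-5 + p) (C(p, G) = (3 - 3*(-5) - 2*p)/(-5 + p) - p = (3 + 15 - 2*p)/(-5 + p) - p = (18 - 2*p)/(-5 + p) - p = -p + (18 - 2*p)/(-5 + p))
(42 + C(-5, O))**2 = (42 + (18 - 1*(-5)**2 + 3*(-5))/(-5 - 5))**2 = (42 + (18 - 1*25 - 15)/(-10))**2 = (42 - (18 - 25 - 15)/10)**2 = (42 - 1/10*(-22))**2 = (42 + 11/5)**2 = (221/5)**2 = 48841/25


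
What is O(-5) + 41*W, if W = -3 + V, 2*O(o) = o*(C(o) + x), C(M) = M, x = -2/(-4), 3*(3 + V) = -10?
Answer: -4457/12 ≈ -371.42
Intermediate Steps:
V = -19/3 (V = -3 + (⅓)*(-10) = -3 - 10/3 = -19/3 ≈ -6.3333)
x = ½ (x = -2*(-¼) = ½ ≈ 0.50000)
O(o) = o*(½ + o)/2 (O(o) = (o*(o + ½))/2 = (o*(½ + o))/2 = o*(½ + o)/2)
W = -28/3 (W = -3 - 19/3 = -28/3 ≈ -9.3333)
O(-5) + 41*W = (¼)*(-5)*(1 + 2*(-5)) + 41*(-28/3) = (¼)*(-5)*(1 - 10) - 1148/3 = (¼)*(-5)*(-9) - 1148/3 = 45/4 - 1148/3 = -4457/12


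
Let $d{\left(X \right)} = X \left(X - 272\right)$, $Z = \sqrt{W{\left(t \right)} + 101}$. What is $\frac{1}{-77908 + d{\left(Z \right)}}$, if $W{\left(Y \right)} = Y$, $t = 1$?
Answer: $- \frac{38903}{3023113634} + \frac{68 \sqrt{102}}{1511556817} \approx -1.2414 \cdot 10^{-5}$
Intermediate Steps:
$Z = \sqrt{102}$ ($Z = \sqrt{1 + 101} = \sqrt{102} \approx 10.1$)
$d{\left(X \right)} = X \left(-272 + X\right)$
$\frac{1}{-77908 + d{\left(Z \right)}} = \frac{1}{-77908 + \sqrt{102} \left(-272 + \sqrt{102}\right)}$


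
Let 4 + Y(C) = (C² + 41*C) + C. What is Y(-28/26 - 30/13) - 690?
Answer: -139374/169 ≈ -824.70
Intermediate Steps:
Y(C) = -4 + C² + 42*C (Y(C) = -4 + ((C² + 41*C) + C) = -4 + (C² + 42*C) = -4 + C² + 42*C)
Y(-28/26 - 30/13) - 690 = (-4 + (-28/26 - 30/13)² + 42*(-28/26 - 30/13)) - 690 = (-4 + (-28*1/26 - 30*1/13)² + 42*(-28*1/26 - 30*1/13)) - 690 = (-4 + (-14/13 - 30/13)² + 42*(-14/13 - 30/13)) - 690 = (-4 + (-44/13)² + 42*(-44/13)) - 690 = (-4 + 1936/169 - 1848/13) - 690 = -22764/169 - 690 = -139374/169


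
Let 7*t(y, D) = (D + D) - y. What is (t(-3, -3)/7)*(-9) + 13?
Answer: 664/49 ≈ 13.551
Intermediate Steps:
t(y, D) = -y/7 + 2*D/7 (t(y, D) = ((D + D) - y)/7 = (2*D - y)/7 = (-y + 2*D)/7 = -y/7 + 2*D/7)
(t(-3, -3)/7)*(-9) + 13 = ((-1/7*(-3) + (2/7)*(-3))/7)*(-9) + 13 = ((3/7 - 6/7)*(1/7))*(-9) + 13 = -3/7*1/7*(-9) + 13 = -3/49*(-9) + 13 = 27/49 + 13 = 664/49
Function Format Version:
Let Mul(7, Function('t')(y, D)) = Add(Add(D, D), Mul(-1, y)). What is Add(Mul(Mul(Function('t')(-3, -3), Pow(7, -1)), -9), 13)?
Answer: Rational(664, 49) ≈ 13.551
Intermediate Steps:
Function('t')(y, D) = Add(Mul(Rational(-1, 7), y), Mul(Rational(2, 7), D)) (Function('t')(y, D) = Mul(Rational(1, 7), Add(Add(D, D), Mul(-1, y))) = Mul(Rational(1, 7), Add(Mul(2, D), Mul(-1, y))) = Mul(Rational(1, 7), Add(Mul(-1, y), Mul(2, D))) = Add(Mul(Rational(-1, 7), y), Mul(Rational(2, 7), D)))
Add(Mul(Mul(Function('t')(-3, -3), Pow(7, -1)), -9), 13) = Add(Mul(Mul(Add(Mul(Rational(-1, 7), -3), Mul(Rational(2, 7), -3)), Pow(7, -1)), -9), 13) = Add(Mul(Mul(Add(Rational(3, 7), Rational(-6, 7)), Rational(1, 7)), -9), 13) = Add(Mul(Mul(Rational(-3, 7), Rational(1, 7)), -9), 13) = Add(Mul(Rational(-3, 49), -9), 13) = Add(Rational(27, 49), 13) = Rational(664, 49)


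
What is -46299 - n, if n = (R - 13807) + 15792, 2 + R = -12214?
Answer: -36068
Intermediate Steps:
R = -12216 (R = -2 - 12214 = -12216)
n = -10231 (n = (-12216 - 13807) + 15792 = -26023 + 15792 = -10231)
-46299 - n = -46299 - 1*(-10231) = -46299 + 10231 = -36068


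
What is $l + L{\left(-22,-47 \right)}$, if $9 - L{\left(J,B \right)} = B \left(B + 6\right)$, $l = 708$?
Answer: $-1210$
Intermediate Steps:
$L{\left(J,B \right)} = 9 - B \left(6 + B\right)$ ($L{\left(J,B \right)} = 9 - B \left(B + 6\right) = 9 - B \left(6 + B\right)$)
$l + L{\left(-22,-47 \right)} = 708 - 1918 = -1210$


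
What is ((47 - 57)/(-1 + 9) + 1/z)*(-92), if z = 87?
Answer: 9913/87 ≈ 113.94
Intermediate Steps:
((47 - 57)/(-1 + 9) + 1/z)*(-92) = ((47 - 57)/(-1 + 9) + 1/87)*(-92) = (-10/8 + 1/87)*(-92) = (-10*⅛ + 1/87)*(-92) = (-5/4 + 1/87)*(-92) = -431/348*(-92) = 9913/87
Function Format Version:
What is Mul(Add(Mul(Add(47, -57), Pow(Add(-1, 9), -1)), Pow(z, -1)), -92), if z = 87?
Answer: Rational(9913, 87) ≈ 113.94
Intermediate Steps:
Mul(Add(Mul(Add(47, -57), Pow(Add(-1, 9), -1)), Pow(z, -1)), -92) = Mul(Add(Mul(Add(47, -57), Pow(Add(-1, 9), -1)), Pow(87, -1)), -92) = Mul(Add(Mul(-10, Pow(8, -1)), Rational(1, 87)), -92) = Mul(Add(Mul(-10, Rational(1, 8)), Rational(1, 87)), -92) = Mul(Add(Rational(-5, 4), Rational(1, 87)), -92) = Mul(Rational(-431, 348), -92) = Rational(9913, 87)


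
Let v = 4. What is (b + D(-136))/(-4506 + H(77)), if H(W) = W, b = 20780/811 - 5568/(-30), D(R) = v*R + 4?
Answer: 1333192/17959595 ≈ 0.074233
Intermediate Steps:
D(R) = 4 + 4*R (D(R) = 4*R + 4 = 4 + 4*R)
b = 856508/4055 (b = 20780*(1/811) - 5568*(-1/30) = 20780/811 + 928/5 = 856508/4055 ≈ 211.22)
(b + D(-136))/(-4506 + H(77)) = (856508/4055 + (4 + 4*(-136)))/(-4506 + 77) = (856508/4055 + (4 - 544))/(-4429) = (856508/4055 - 540)*(-1/4429) = -1333192/4055*(-1/4429) = 1333192/17959595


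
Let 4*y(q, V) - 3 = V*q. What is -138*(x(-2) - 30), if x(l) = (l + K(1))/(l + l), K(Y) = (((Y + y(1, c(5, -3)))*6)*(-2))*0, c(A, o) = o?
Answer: 4071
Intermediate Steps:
y(q, V) = ¾ + V*q/4 (y(q, V) = ¾ + (V*q)/4 = ¾ + V*q/4)
K(Y) = 0 (K(Y) = (((Y + (¾ + (¼)*(-3)*1))*6)*(-2))*0 = (((Y + (¾ - ¾))*6)*(-2))*0 = (((Y + 0)*6)*(-2))*0 = ((Y*6)*(-2))*0 = ((6*Y)*(-2))*0 = -12*Y*0 = 0)
x(l) = ½ (x(l) = (l + 0)/(l + l) = l/((2*l)) = l*(1/(2*l)) = ½)
-138*(x(-2) - 30) = -138*(½ - 30) = -138*(-59/2) = 4071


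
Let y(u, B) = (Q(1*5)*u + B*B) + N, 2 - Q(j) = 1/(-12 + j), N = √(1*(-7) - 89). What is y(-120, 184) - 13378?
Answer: 141546/7 + 4*I*√6 ≈ 20221.0 + 9.798*I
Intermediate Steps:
N = 4*I*√6 (N = √(-7 - 89) = √(-96) = 4*I*√6 ≈ 9.798*I)
Q(j) = 2 - 1/(-12 + j)
y(u, B) = B² + 15*u/7 + 4*I*√6 (y(u, B) = (((-25 + 2*(1*5))/(-12 + 1*5))*u + B*B) + 4*I*√6 = (((-25 + 2*5)/(-12 + 5))*u + B²) + 4*I*√6 = (((-25 + 10)/(-7))*u + B²) + 4*I*√6 = ((-⅐*(-15))*u + B²) + 4*I*√6 = (15*u/7 + B²) + 4*I*√6 = (B² + 15*u/7) + 4*I*√6 = B² + 15*u/7 + 4*I*√6)
y(-120, 184) - 13378 = (184² + (15/7)*(-120) + 4*I*√6) - 13378 = (33856 - 1800/7 + 4*I*√6) - 13378 = (235192/7 + 4*I*√6) - 13378 = 141546/7 + 4*I*√6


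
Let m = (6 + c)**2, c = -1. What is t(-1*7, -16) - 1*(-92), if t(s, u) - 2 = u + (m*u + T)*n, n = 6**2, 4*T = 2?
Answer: -14304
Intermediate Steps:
T = 1/2 (T = (1/4)*2 = 1/2 ≈ 0.50000)
m = 25 (m = (6 - 1)**2 = 5**2 = 25)
n = 36
t(s, u) = 20 + 901*u (t(s, u) = 2 + (u + (25*u + 1/2)*36) = 2 + (u + (1/2 + 25*u)*36) = 2 + (u + (18 + 900*u)) = 2 + (18 + 901*u) = 20 + 901*u)
t(-1*7, -16) - 1*(-92) = (20 + 901*(-16)) - 1*(-92) = (20 - 14416) + 92 = -14396 + 92 = -14304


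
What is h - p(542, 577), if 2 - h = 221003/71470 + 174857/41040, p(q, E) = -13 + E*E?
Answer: -5139480043769/15437520 ≈ -3.3292e+5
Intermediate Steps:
p(q, E) = -13 + E**2
h = -82635449/15437520 (h = 2 - (221003/71470 + 174857/41040) = 2 - (221003*(1/71470) + 174857*(1/41040)) = 2 - (221003/71470 + 9203/2160) = 2 - 1*113510489/15437520 = 2 - 113510489/15437520 = -82635449/15437520 ≈ -5.3529)
h - p(542, 577) = -82635449/15437520 - (-13 + 577**2) = -82635449/15437520 - (-13 + 332929) = -82635449/15437520 - 1*332916 = -82635449/15437520 - 332916 = -5139480043769/15437520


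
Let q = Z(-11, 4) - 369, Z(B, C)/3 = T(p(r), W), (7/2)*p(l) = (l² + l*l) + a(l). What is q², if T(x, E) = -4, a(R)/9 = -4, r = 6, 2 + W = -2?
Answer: 145161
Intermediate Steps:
W = -4 (W = -2 - 2 = -4)
a(R) = -36 (a(R) = 9*(-4) = -36)
p(l) = -72/7 + 4*l²/7 (p(l) = 2*((l² + l*l) - 36)/7 = 2*((l² + l²) - 36)/7 = 2*(2*l² - 36)/7 = 2*(-36 + 2*l²)/7 = -72/7 + 4*l²/7)
Z(B, C) = -12 (Z(B, C) = 3*(-4) = -12)
q = -381 (q = -12 - 369 = -381)
q² = (-381)² = 145161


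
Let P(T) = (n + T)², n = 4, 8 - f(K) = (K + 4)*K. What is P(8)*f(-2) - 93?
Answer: 1635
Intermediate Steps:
f(K) = 8 - K*(4 + K) (f(K) = 8 - (K + 4)*K = 8 - (4 + K)*K = 8 - K*(4 + K))
P(T) = (4 + T)²
P(8)*f(-2) - 93 = (4 + 8)²*(8 - 1*(-2)² - 4*(-2)) - 93 = 12²*(8 - 1*4 + 8) - 93 = 144*(8 - 4 + 8) - 93 = 144*12 - 93 = 1728 - 93 = 1635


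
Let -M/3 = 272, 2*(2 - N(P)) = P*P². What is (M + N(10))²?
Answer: 1726596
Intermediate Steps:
N(P) = 2 - P³/2 (N(P) = 2 - P*P²/2 = 2 - P³/2)
M = -816 (M = -3*272 = -816)
(M + N(10))² = (-816 + (2 - ½*10³))² = (-816 + (2 - ½*1000))² = (-816 + (2 - 500))² = (-816 - 498)² = (-1314)² = 1726596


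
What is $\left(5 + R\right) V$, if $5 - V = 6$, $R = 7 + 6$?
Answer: $-18$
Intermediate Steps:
$R = 13$
$V = -1$ ($V = 5 - 6 = -1$)
$\left(5 + R\right) V = \left(5 + 13\right) \left(-1\right) = 18 \left(-1\right) = -18$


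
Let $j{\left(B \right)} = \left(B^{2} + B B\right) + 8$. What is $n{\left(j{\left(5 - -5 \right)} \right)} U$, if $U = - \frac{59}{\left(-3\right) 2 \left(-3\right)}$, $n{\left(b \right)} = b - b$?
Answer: $0$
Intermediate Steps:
$j{\left(B \right)} = 8 + 2 B^{2}$ ($j{\left(B \right)} = \left(B^{2} + B^{2}\right) + 8 = 2 B^{2} + 8 = 8 + 2 B^{2}$)
$n{\left(b \right)} = 0$
$U = - \frac{59}{18}$ ($U = - \frac{59}{\left(-6\right) \left(-3\right)} = - \frac{59}{18} \approx -3.2778$)
$n{\left(j{\left(5 - -5 \right)} \right)} U = 0 \left(- \frac{59}{18}\right) = 0$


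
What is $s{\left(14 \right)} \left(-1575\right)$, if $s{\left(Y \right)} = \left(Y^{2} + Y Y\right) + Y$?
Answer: $-639450$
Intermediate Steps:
$s{\left(Y \right)} = Y + 2 Y^{2}$ ($s{\left(Y \right)} = \left(Y^{2} + Y^{2}\right) + Y = 2 Y^{2} + Y = Y + 2 Y^{2}$)
$s{\left(14 \right)} \left(-1575\right) = 14 \left(1 + 2 \cdot 14\right) \left(-1575\right) = 14 \left(1 + 28\right) \left(-1575\right) = 14 \cdot 29 \left(-1575\right) = 406 \left(-1575\right) = -639450$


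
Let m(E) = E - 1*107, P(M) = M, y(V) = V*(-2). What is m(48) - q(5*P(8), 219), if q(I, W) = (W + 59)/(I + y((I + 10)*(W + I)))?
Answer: -762731/12930 ≈ -58.989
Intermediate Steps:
y(V) = -2*V
q(I, W) = (59 + W)/(I - 2*(10 + I)*(I + W)) (q(I, W) = (W + 59)/(I - 2*(I + 10)*(W + I)) = (59 + W)/(I - 2*(10 + I)*(I + W)))
m(E) = -107 + E (m(E) = E - 107 = -107 + E)
m(48) - q(5*P(8), 219) = (-107 + 48) - (59 + 219)/(-20*219 - 95*8 - 2*(5*8)² - 2*5*8*219) = -59 - 278/(-4380 - 19*40 - 2*40² - 2*40*219) = -59 - 278/(-4380 - 760 - 2*1600 - 17520) = -59 - 278/(-4380 - 760 - 3200 - 17520) = -59 - 278/(-25860) = -59 - (-1)*278/25860 = -59 - 1*(-139/12930) = -59 + 139/12930 = -762731/12930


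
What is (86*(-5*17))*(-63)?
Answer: 460530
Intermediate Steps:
(86*(-5*17))*(-63) = (86*(-85))*(-63) = -7310*(-63) = 460530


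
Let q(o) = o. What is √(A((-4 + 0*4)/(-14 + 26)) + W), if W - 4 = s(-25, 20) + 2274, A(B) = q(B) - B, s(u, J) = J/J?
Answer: √2279 ≈ 47.739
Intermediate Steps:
s(u, J) = 1
A(B) = 0 (A(B) = B - B = 0)
W = 2279 (W = 4 + (1 + 2274) = 4 + 2275 = 2279)
√(A((-4 + 0*4)/(-14 + 26)) + W) = √(0 + 2279) = √2279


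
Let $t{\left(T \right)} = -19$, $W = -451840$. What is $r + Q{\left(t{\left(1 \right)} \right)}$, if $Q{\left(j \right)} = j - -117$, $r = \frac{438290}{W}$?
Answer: $\frac{4384203}{45184} \approx 97.03$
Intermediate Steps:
$r = - \frac{43829}{45184}$ ($r = \frac{438290}{-451840} = 438290 \left(- \frac{1}{451840}\right) = - \frac{43829}{45184} \approx -0.97001$)
$Q{\left(j \right)} = 117 + j$ ($Q{\left(j \right)} = j + 117 = 117 + j$)
$r + Q{\left(t{\left(1 \right)} \right)} = - \frac{43829}{45184} + \left(117 - 19\right) = - \frac{43829}{45184} + 98 = \frac{4384203}{45184}$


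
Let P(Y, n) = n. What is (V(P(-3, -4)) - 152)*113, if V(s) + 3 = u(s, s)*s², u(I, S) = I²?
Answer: 11413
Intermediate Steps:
V(s) = -3 + s⁴ (V(s) = -3 + s²*s² = -3 + s⁴)
(V(P(-3, -4)) - 152)*113 = ((-3 + (-4)⁴) - 152)*113 = ((-3 + 256) - 152)*113 = (253 - 152)*113 = 101*113 = 11413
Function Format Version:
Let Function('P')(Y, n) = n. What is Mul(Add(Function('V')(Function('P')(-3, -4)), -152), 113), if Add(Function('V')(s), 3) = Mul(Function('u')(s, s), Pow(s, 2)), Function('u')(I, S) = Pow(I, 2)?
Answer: 11413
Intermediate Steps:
Function('V')(s) = Add(-3, Pow(s, 4)) (Function('V')(s) = Add(-3, Mul(Pow(s, 2), Pow(s, 2))) = Add(-3, Pow(s, 4)))
Mul(Add(Function('V')(Function('P')(-3, -4)), -152), 113) = Mul(Add(Add(-3, Pow(-4, 4)), -152), 113) = Mul(Add(Add(-3, 256), -152), 113) = Mul(Add(253, -152), 113) = Mul(101, 113) = 11413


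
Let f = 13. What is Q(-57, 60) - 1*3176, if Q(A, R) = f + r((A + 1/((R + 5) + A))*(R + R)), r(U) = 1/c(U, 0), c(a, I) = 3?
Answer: -9488/3 ≈ -3162.7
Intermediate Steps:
r(U) = 1/3
Q(A, R) = 40/3 (Q(A, R) = 13 + 1/3 = 40/3)
Q(-57, 60) - 1*3176 = 40/3 - 1*3176 = 40/3 - 3176 = -9488/3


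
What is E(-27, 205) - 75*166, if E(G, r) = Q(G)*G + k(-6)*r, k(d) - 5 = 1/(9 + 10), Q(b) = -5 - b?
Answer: -228156/19 ≈ -12008.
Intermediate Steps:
k(d) = 96/19 (k(d) = 5 + 1/(9 + 10) = 5 + 1/19 = 96/19)
E(G, r) = 96*r/19 + G*(-5 - G) (E(G, r) = (-5 - G)*G + 96*r/19 = G*(-5 - G) + 96*r/19 = 96*r/19 + G*(-5 - G))
E(-27, 205) - 75*166 = ((96/19)*205 - 1*(-27)*(5 - 27)) - 75*166 = (19680/19 - 1*(-27)*(-22)) - 12450 = (19680/19 - 594) - 12450 = 8394/19 - 12450 = -228156/19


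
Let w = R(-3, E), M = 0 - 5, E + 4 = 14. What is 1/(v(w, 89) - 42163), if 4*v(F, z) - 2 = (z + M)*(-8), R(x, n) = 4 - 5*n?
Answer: -2/84661 ≈ -2.3624e-5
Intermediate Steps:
E = 10 (E = -4 + 14 = 10)
M = -5
w = -46 (w = 4 - 5*10 = 4 - 50 = -46)
v(F, z) = 21/2 - 2*z (v(F, z) = ½ + ((z - 5)*(-8))/4 = ½ + ((-5 + z)*(-8))/4 = ½ + (40 - 8*z)/4 = ½ + (10 - 2*z) = 21/2 - 2*z)
1/(v(w, 89) - 42163) = 1/((21/2 - 2*89) - 42163) = 1/((21/2 - 178) - 42163) = 1/(-335/2 - 42163) = 1/(-84661/2) = -2/84661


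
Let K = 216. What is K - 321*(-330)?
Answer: 106146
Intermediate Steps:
K - 321*(-330) = 216 - 321*(-330) = 216 + 105930 = 106146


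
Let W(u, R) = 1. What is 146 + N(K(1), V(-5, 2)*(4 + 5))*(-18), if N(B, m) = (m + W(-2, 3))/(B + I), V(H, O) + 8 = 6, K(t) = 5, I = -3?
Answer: 299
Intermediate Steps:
V(H, O) = -2 (V(H, O) = -8 + 6 = -2)
N(B, m) = (1 + m)/(-3 + B) (N(B, m) = (m + 1)/(B - 3) = (1 + m)/(-3 + B))
146 + N(K(1), V(-5, 2)*(4 + 5))*(-18) = 146 + ((1 - 2*(4 + 5))/(-3 + 5))*(-18) = 146 + ((1 - 2*9)/2)*(-18) = 146 + ((1 - 18)/2)*(-18) = 146 + ((1/2)*(-17))*(-18) = 146 - 17/2*(-18) = 146 + 153 = 299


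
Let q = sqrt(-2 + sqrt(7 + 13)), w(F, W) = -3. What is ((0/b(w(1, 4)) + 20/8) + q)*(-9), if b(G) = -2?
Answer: -45/2 - 9*sqrt(-2 + 2*sqrt(5)) ≈ -36.651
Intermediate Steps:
q = sqrt(-2 + 2*sqrt(5)) (q = sqrt(-2 + sqrt(20)) = sqrt(-2 + 2*sqrt(5)) ≈ 1.5723)
((0/b(w(1, 4)) + 20/8) + q)*(-9) = ((0/(-2) + 20/8) + sqrt(-2 + 2*sqrt(5)))*(-9) = ((0*(-1/2) + 20*(1/8)) + sqrt(-2 + 2*sqrt(5)))*(-9) = ((0 + 5/2) + sqrt(-2 + 2*sqrt(5)))*(-9) = (5/2 + sqrt(-2 + 2*sqrt(5)))*(-9) = -45/2 - 9*sqrt(-2 + 2*sqrt(5))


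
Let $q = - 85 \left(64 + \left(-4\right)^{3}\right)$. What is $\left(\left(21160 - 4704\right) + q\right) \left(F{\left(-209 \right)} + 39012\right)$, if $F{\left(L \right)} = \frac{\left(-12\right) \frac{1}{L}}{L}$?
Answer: $\frac{231755309760}{361} \approx 6.4198 \cdot 10^{8}$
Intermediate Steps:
$q = 0$ ($q = - 85 \left(64 - 64\right) = \left(-85\right) 0 = 0$)
$F{\left(L \right)} = - \frac{12}{L^{2}}$
$\left(\left(21160 - 4704\right) + q\right) \left(F{\left(-209 \right)} + 39012\right) = \left(\left(21160 - 4704\right) + 0\right) \left(- \frac{12}{43681} + 39012\right) = \left(\left(21160 - 4704\right) + 0\right) \left(\left(-12\right) \frac{1}{43681} + 39012\right) = \left(16456 + 0\right) \left(- \frac{12}{43681} + 39012\right) = 16456 \cdot \frac{1704083160}{43681} = \frac{231755309760}{361}$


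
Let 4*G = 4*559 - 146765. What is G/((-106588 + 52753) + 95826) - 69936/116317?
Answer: -28557909997/19537068588 ≈ -1.4617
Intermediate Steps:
G = -144529/4 (G = (4*559 - 146765)/4 = (2236 - 146765)/4 = (¼)*(-144529) = -144529/4 ≈ -36132.)
G/((-106588 + 52753) + 95826) - 69936/116317 = -144529/(4*((-106588 + 52753) + 95826)) - 69936/116317 = -144529/(4*(-53835 + 95826)) - 69936*1/116317 = -144529/4/41991 - 69936/116317 = -144529/4*1/41991 - 69936/116317 = -144529/167964 - 69936/116317 = -28557909997/19537068588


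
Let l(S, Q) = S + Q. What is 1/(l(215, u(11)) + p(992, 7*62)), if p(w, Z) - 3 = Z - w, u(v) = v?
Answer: -1/329 ≈ -0.0030395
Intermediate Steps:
p(w, Z) = 3 + Z - w (p(w, Z) = 3 + (Z - w) = 3 + Z - w)
l(S, Q) = Q + S
1/(l(215, u(11)) + p(992, 7*62)) = 1/((11 + 215) + (3 + 7*62 - 1*992)) = 1/(226 + (3 + 434 - 992)) = 1/(226 - 555) = 1/(-329) = -1/329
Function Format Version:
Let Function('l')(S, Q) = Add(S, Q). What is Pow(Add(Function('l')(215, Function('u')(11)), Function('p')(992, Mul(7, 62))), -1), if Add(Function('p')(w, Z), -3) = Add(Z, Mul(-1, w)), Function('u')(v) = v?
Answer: Rational(-1, 329) ≈ -0.0030395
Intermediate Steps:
Function('p')(w, Z) = Add(3, Z, Mul(-1, w)) (Function('p')(w, Z) = Add(3, Add(Z, Mul(-1, w))) = Add(3, Z, Mul(-1, w)))
Function('l')(S, Q) = Add(Q, S)
Pow(Add(Function('l')(215, Function('u')(11)), Function('p')(992, Mul(7, 62))), -1) = Pow(Add(Add(11, 215), Add(3, Mul(7, 62), Mul(-1, 992))), -1) = Pow(Add(226, Add(3, 434, -992)), -1) = Pow(Add(226, -555), -1) = Pow(-329, -1) = Rational(-1, 329)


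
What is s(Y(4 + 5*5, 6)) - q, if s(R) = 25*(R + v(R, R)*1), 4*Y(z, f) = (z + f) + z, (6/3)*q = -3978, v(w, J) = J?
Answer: 2789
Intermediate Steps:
q = -1989 (q = (½)*(-3978) = -1989)
Y(z, f) = z/2 + f/4 (Y(z, f) = ((z + f) + z)/4 = ((f + z) + z)/4 = (f + 2*z)/4 = z/2 + f/4)
s(R) = 50*R (s(R) = 25*(R + R*1) = 25*(R + R) = 25*(2*R) = 50*R)
s(Y(4 + 5*5, 6)) - q = 50*((4 + 5*5)/2 + (¼)*6) - 1*(-1989) = 50*((4 + 25)/2 + 3/2) + 1989 = 50*((½)*29 + 3/2) + 1989 = 50*(29/2 + 3/2) + 1989 = 50*16 + 1989 = 800 + 1989 = 2789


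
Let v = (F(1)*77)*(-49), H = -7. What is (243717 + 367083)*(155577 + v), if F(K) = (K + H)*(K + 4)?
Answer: 164162883600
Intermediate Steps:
F(K) = (-7 + K)*(4 + K) (F(K) = (K - 7)*(K + 4) = (-7 + K)*(4 + K))
v = 113190 (v = ((-28 + 1² - 3*1)*77)*(-49) = ((-28 + 1 - 3)*77)*(-49) = -30*77*(-49) = -2310*(-49) = 113190)
(243717 + 367083)*(155577 + v) = (243717 + 367083)*(155577 + 113190) = 610800*268767 = 164162883600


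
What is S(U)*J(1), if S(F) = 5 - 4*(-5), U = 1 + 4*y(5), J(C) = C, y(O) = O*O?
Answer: 25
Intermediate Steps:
y(O) = O**2
U = 101 (U = 1 + 4*5**2 = 1 + 4*25 = 1 + 100 = 101)
S(F) = 25 (S(F) = 5 + 20 = 25)
S(U)*J(1) = 25*1 = 25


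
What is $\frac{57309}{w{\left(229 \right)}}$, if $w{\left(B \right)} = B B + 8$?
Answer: $\frac{19103}{17483} \approx 1.0927$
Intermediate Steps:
$w{\left(B \right)} = 8 + B^{2}$ ($w{\left(B \right)} = B^{2} + 8 = 8 + B^{2}$)
$\frac{57309}{w{\left(229 \right)}} = \frac{57309}{8 + 229^{2}} = \frac{57309}{8 + 52441} = \frac{57309}{52449} = 57309 \cdot \frac{1}{52449} = \frac{19103}{17483}$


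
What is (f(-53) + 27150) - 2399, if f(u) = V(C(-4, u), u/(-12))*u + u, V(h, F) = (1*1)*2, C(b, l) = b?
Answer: 24592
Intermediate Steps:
V(h, F) = 2 (V(h, F) = 1*2 = 2)
f(u) = 3*u (f(u) = 2*u + u = 3*u)
(f(-53) + 27150) - 2399 = (3*(-53) + 27150) - 2399 = (-159 + 27150) - 2399 = 26991 - 2399 = 24592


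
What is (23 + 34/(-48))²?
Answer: 286225/576 ≈ 496.92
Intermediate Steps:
(23 + 34/(-48))² = (23 + 34*(-1/48))² = (23 - 17/24)² = (535/24)² = 286225/576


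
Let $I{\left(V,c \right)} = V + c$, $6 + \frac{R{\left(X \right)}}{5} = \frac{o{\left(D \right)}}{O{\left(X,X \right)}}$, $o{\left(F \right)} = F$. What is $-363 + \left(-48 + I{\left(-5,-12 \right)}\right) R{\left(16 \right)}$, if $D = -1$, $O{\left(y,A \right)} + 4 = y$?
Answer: $\frac{19369}{12} \approx 1614.1$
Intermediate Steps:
$O{\left(y,A \right)} = -4 + y$
$R{\left(X \right)} = -30 - \frac{5}{-4 + X}$ ($R{\left(X \right)} = -30 + 5 \left(- \frac{1}{-4 + X}\right) = -30 - \frac{5}{-4 + X}$)
$-363 + \left(-48 + I{\left(-5,-12 \right)}\right) R{\left(16 \right)} = -363 + \left(-48 - 17\right) \frac{5 \left(23 - 96\right)}{-4 + 16} = -363 + \left(-48 - 17\right) \frac{5 \left(23 - 96\right)}{12} = -363 - 65 \cdot 5 \cdot \frac{1}{12} \left(-73\right) = -363 - - \frac{23725}{12} = -363 + \frac{23725}{12} = \frac{19369}{12}$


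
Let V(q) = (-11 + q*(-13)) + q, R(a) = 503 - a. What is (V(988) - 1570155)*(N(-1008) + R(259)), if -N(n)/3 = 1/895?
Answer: -345477218294/895 ≈ -3.8601e+8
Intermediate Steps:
N(n) = -3/895
V(q) = -11 - 12*q (V(q) = (-11 - 13*q) + q = -11 - 12*q)
(V(988) - 1570155)*(N(-1008) + R(259)) = ((-11 - 12*988) - 1570155)*(-3/895 + (503 - 1*259)) = ((-11 - 11856) - 1570155)*(-3/895 + (503 - 259)) = (-11867 - 1570155)*(-3/895 + 244) = -1582022*218377/895 = -345477218294/895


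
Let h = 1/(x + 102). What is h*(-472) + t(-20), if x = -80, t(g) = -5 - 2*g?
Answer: 149/11 ≈ 13.545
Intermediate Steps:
h = 1/22 (h = 1/(-80 + 102) = 1/22 ≈ 0.045455)
h*(-472) + t(-20) = (1/22)*(-472) + (-5 - 2*(-20)) = -236/11 + (-5 + 40) = -236/11 + 35 = 149/11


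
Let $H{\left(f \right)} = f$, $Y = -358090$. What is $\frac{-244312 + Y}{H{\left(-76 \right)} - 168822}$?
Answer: $\frac{301201}{84449} \approx 3.5667$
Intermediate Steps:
$\frac{-244312 + Y}{H{\left(-76 \right)} - 168822} = \frac{-244312 - 358090}{-76 - 168822} = - \frac{602402}{-168898} = \left(-602402\right) \left(- \frac{1}{168898}\right) = \frac{301201}{84449}$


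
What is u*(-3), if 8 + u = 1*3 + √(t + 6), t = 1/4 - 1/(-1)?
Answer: 15 - 3*√29/2 ≈ 6.9223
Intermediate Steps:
t = 5/4 (t = 1*(¼) - 1*(-1) = ¼ + 1 = 5/4 ≈ 1.2500)
u = -5 + √29/2 (u = -8 + (1*3 + √(5/4 + 6)) = -8 + (3 + √(29/4)) = -8 + (3 + √29/2) = -5 + √29/2 ≈ -2.3074)
u*(-3) = (-5 + √29/2)*(-3) = 15 - 3*√29/2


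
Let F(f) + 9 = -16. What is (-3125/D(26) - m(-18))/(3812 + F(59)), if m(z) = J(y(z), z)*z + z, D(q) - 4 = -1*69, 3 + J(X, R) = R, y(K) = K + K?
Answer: -4055/49231 ≈ -0.082367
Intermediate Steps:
y(K) = 2*K
J(X, R) = -3 + R
F(f) = -25 (F(f) = -9 - 16 = -25)
D(q) = -65 (D(q) = 4 - 1*69 = 4 - 69 = -65)
m(z) = z + z*(-3 + z) (m(z) = (-3 + z)*z + z = z*(-3 + z) + z = z + z*(-3 + z))
(-3125/D(26) - m(-18))/(3812 + F(59)) = (-3125/(-65) - (-18)*(-2 - 18))/(3812 - 25) = (-3125*(-1/65) - (-18)*(-20))/3787 = (625/13 - 1*360)*(1/3787) = (625/13 - 360)*(1/3787) = -4055/13*1/3787 = -4055/49231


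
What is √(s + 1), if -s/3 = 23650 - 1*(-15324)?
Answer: I*√116921 ≈ 341.94*I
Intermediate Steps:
s = -116922 (s = -3*(23650 - 1*(-15324)) = -3*(23650 + 15324) = -3*38974 = -116922)
√(s + 1) = √(-116922 + 1) = √(-116921) = I*√116921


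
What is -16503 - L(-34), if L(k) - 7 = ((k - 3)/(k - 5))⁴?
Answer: -38196785071/2313441 ≈ -16511.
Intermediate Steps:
L(k) = 7 + (-3 + k)⁴/(-5 + k)⁴ (L(k) = 7 + ((k - 3)/(k - 5))⁴ = 7 + ((-3 + k)/(-5 + k))⁴ = 7 + (-3 + k)⁴/(-5 + k)⁴)
-16503 - L(-34) = -16503 - (7 + (-3 - 34)⁴/(-5 - 34)⁴) = -16503 - (7 + (-37)⁴/(-39)⁴) = -16503 - (7 + (1/2313441)*1874161) = -16503 - (7 + 1874161/2313441) = -16503 - 1*18068248/2313441 = -16503 - 18068248/2313441 = -38196785071/2313441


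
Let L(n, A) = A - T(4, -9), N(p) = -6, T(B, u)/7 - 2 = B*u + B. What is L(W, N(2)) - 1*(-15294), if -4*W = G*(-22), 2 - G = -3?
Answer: 15498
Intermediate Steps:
G = 5 (G = 2 - 1*(-3) = 2 + 3 = 5)
T(B, u) = 14 + 7*B + 7*B*u (T(B, u) = 14 + 7*(B*u + B) = 14 + 7*(B + B*u) = 14 + (7*B + 7*B*u) = 14 + 7*B + 7*B*u)
W = 55/2 (W = -5*(-22)/4 = -¼*(-110) = 55/2 ≈ 27.500)
L(n, A) = 210 + A (L(n, A) = A - (14 + 7*4 + 7*4*(-9)) = A - (14 + 28 - 252) = A - 1*(-210) = A + 210 = 210 + A)
L(W, N(2)) - 1*(-15294) = (210 - 6) - 1*(-15294) = 204 + 15294 = 15498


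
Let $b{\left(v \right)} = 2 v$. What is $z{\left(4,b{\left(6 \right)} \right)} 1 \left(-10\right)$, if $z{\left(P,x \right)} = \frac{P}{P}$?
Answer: $-10$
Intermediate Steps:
$z{\left(P,x \right)} = 1$
$z{\left(4,b{\left(6 \right)} \right)} 1 \left(-10\right) = 1 \cdot 1 \left(-10\right) = 1 \left(-10\right) = -10$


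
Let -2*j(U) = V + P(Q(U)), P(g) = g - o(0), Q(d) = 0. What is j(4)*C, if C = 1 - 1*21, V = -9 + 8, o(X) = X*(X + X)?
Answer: -10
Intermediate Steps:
o(X) = 2*X² (o(X) = X*(2*X) = 2*X²)
P(g) = g (P(g) = g - 2*0² = g - 2*0 = g - 1*0 = g + 0 = g)
V = -1
j(U) = ½ (j(U) = -(-1 + 0)/2 = -½*(-1) = ½)
C = -20 (C = 1 - 21 = -20)
j(4)*C = (½)*(-20) = -10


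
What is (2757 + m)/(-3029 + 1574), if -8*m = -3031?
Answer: -25087/11640 ≈ -2.1552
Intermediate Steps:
m = 3031/8 (m = -⅛*(-3031) = 3031/8 ≈ 378.88)
(2757 + m)/(-3029 + 1574) = (2757 + 3031/8)/(-3029 + 1574) = (25087/8)/(-1455) = (25087/8)*(-1/1455) = -25087/11640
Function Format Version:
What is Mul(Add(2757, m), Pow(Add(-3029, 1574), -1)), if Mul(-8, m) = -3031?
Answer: Rational(-25087, 11640) ≈ -2.1552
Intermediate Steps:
m = Rational(3031, 8) (m = Mul(Rational(-1, 8), -3031) = Rational(3031, 8) ≈ 378.88)
Mul(Add(2757, m), Pow(Add(-3029, 1574), -1)) = Mul(Add(2757, Rational(3031, 8)), Pow(Add(-3029, 1574), -1)) = Mul(Rational(25087, 8), Pow(-1455, -1)) = Mul(Rational(25087, 8), Rational(-1, 1455)) = Rational(-25087, 11640)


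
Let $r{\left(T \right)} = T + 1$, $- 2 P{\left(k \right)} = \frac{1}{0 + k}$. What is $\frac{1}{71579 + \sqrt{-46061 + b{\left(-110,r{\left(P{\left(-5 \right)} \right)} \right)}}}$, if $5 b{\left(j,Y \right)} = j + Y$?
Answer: $\frac{3578950}{256179966189} - \frac{5 i \sqrt{4608278}}{256179966189} \approx 1.397 \cdot 10^{-5} - 4.1898 \cdot 10^{-8} i$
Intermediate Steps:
$P{\left(k \right)} = - \frac{1}{2 k}$ ($P{\left(k \right)} = - \frac{1}{2 \left(0 + k\right)} = - \frac{1}{2 k}$)
$r{\left(T \right)} = 1 + T$
$b{\left(j,Y \right)} = \frac{Y}{5} + \frac{j}{5}$ ($b{\left(j,Y \right)} = \frac{j + Y}{5} = \frac{Y + j}{5} = \frac{Y}{5} + \frac{j}{5}$)
$\frac{1}{71579 + \sqrt{-46061 + b{\left(-110,r{\left(P{\left(-5 \right)} \right)} \right)}}} = \frac{1}{71579 + \sqrt{-46061 + \left(\frac{1 - \frac{1}{2 \left(-5\right)}}{5} + \frac{1}{5} \left(-110\right)\right)}} = \frac{1}{71579 + \sqrt{-46061 - \left(22 - \frac{1 - - \frac{1}{10}}{5}\right)}} = \frac{1}{71579 + \sqrt{-46061 - \left(22 - \frac{1 + \frac{1}{10}}{5}\right)}} = \frac{1}{71579 + \sqrt{-46061 + \left(\frac{1}{5} \cdot \frac{11}{10} - 22\right)}} = \frac{1}{71579 + \sqrt{-46061 + \left(\frac{11}{50} - 22\right)}} = \frac{1}{71579 + \sqrt{-46061 - \frac{1089}{50}}} = \frac{1}{71579 + \sqrt{- \frac{2304139}{50}}} = \frac{1}{71579 + \frac{i \sqrt{4608278}}{10}}$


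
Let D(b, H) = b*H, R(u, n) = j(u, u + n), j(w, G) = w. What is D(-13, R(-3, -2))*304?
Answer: 11856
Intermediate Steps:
R(u, n) = u
D(b, H) = H*b
D(-13, R(-3, -2))*304 = -3*(-13)*304 = 39*304 = 11856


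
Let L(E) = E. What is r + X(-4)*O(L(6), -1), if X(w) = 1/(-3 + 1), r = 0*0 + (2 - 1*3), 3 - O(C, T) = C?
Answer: ½ ≈ 0.50000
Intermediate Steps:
O(C, T) = 3 - C
r = -1 (r = 0 + (2 - 3) = 0 - 1 = -1)
X(w) = -½ (X(w) = 1/(-2) = -½)
r + X(-4)*O(L(6), -1) = -1 - (3 - 1*6)/2 = -1 - (3 - 6)/2 = -1 - ½*(-3) = -1 + 3/2 = ½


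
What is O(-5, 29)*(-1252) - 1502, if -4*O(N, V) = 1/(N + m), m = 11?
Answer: -8699/6 ≈ -1449.8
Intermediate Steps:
O(N, V) = -1/(4*(11 + N)) (O(N, V) = -1/(4*(N + 11)) = -1/(4*(11 + N)))
O(-5, 29)*(-1252) - 1502 = -1/(44 + 4*(-5))*(-1252) - 1502 = -1/(44 - 20)*(-1252) - 1502 = -1/24*(-1252) - 1502 = 313/6 - 1502 = -8699/6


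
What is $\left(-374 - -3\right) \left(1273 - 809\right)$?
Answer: $-172144$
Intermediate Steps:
$\left(-374 - -3\right) \left(1273 - 809\right) = \left(-374 + 3\right) 464 = \left(-371\right) 464 = -172144$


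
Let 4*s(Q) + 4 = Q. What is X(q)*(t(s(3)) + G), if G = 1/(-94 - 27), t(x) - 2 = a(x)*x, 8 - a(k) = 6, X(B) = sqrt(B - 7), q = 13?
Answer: 361*sqrt(6)/242 ≈ 3.6540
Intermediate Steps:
s(Q) = -1 + Q/4
X(B) = sqrt(-7 + B)
a(k) = 2 (a(k) = 8 - 1*6 = 8 - 6 = 2)
t(x) = 2 + 2*x
G = -1/121 (G = 1/(-121) = -1/121 ≈ -0.0082645)
X(q)*(t(s(3)) + G) = sqrt(-7 + 13)*((2 + 2*(-1 + (1/4)*3)) - 1/121) = sqrt(6)*((2 + 2*(-1 + 3/4)) - 1/121) = sqrt(6)*((2 + 2*(-1/4)) - 1/121) = sqrt(6)*((2 - 1/2) - 1/121) = sqrt(6)*(3/2 - 1/121) = sqrt(6)*(361/242) = 361*sqrt(6)/242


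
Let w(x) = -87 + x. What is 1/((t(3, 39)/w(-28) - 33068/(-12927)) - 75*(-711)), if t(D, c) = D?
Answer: 1486605/79276975664 ≈ 1.8752e-5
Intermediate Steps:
1/((t(3, 39)/w(-28) - 33068/(-12927)) - 75*(-711)) = 1/((3/(-87 - 28) - 33068/(-12927)) - 75*(-711)) = 1/((3/(-115) - 33068*(-1/12927)) + 53325) = 1/((3*(-1/115) + 33068/12927) + 53325) = 1/((-3/115 + 33068/12927) + 53325) = 1/(3764039/1486605 + 53325) = 1/(79276975664/1486605) = 1486605/79276975664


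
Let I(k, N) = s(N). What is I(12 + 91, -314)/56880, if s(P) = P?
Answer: -157/28440 ≈ -0.0055204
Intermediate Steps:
I(k, N) = N
I(12 + 91, -314)/56880 = -314/56880 = -314*1/56880 = -157/28440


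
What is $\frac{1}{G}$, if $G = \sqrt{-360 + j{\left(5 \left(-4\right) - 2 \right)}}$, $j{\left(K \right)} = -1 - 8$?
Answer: $- \frac{i \sqrt{41}}{123} \approx - 0.052058 i$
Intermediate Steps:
$j{\left(K \right)} = -9$ ($j{\left(K \right)} = -1 - 8 = -9$)
$G = 3 i \sqrt{41}$ ($G = \sqrt{-360 - 9} = \sqrt{-369} = 3 i \sqrt{41} \approx 19.209 i$)
$\frac{1}{G} = \frac{1}{3 i \sqrt{41}} = - \frac{i \sqrt{41}}{123}$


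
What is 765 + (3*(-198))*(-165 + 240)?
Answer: -43785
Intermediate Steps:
765 + (3*(-198))*(-165 + 240) = 765 - 594*75 = 765 - 44550 = -43785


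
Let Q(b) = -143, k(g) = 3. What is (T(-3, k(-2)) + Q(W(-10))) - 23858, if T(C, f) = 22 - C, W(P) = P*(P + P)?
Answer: -23976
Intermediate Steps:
W(P) = 2*P² (W(P) = P*(2*P) = 2*P²)
(T(-3, k(-2)) + Q(W(-10))) - 23858 = ((22 - 1*(-3)) - 143) - 23858 = ((22 + 3) - 143) - 23858 = (25 - 143) - 23858 = -118 - 23858 = -23976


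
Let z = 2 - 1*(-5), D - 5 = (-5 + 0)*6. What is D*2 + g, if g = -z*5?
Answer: -85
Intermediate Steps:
D = -25 (D = 5 + (-5 + 0)*6 = 5 - 5*6 = 5 - 30 = -25)
z = 7 (z = 2 + 5 = 7)
g = -35 (g = -1*7*5 = -7*5 = -35)
D*2 + g = -25*2 - 35 = -50 - 35 = -85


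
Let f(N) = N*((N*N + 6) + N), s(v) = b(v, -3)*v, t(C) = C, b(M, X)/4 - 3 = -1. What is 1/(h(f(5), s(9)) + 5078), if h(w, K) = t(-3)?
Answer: 1/5075 ≈ 0.00019704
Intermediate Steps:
b(M, X) = 8 (b(M, X) = 12 + 4*(-1) = 12 - 4 = 8)
s(v) = 8*v
f(N) = N*(6 + N + N²) (f(N) = N*((N² + 6) + N) = N*((6 + N²) + N) = N*(6 + N + N²))
h(w, K) = -3
1/(h(f(5), s(9)) + 5078) = 1/(-3 + 5078) = 1/5075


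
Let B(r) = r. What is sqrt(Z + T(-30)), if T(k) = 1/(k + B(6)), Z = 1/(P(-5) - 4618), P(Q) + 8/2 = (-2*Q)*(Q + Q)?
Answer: I*sqrt(3735102)/9444 ≈ 0.20464*I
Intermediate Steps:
P(Q) = -4 - 4*Q**2 (P(Q) = -4 + (-2*Q)*(Q + Q) = -4 + (-2*Q)*(2*Q) = -4 - 4*Q**2)
Z = -1/4722 (Z = 1/((-4 - 4*(-5)**2) - 4618) = 1/((-4 - 4*25) - 4618) = 1/((-4 - 100) - 4618) = 1/(-104 - 4618) = 1/(-4722) = -1/4722 ≈ -0.00021177)
T(k) = 1/(6 + k) (T(k) = 1/(k + 6) = 1/(6 + k))
sqrt(Z + T(-30)) = sqrt(-1/4722 + 1/(6 - 30)) = sqrt(-1/4722 + 1/(-24)) = sqrt(-1/4722 - 1/24) = sqrt(-791/18888) = I*sqrt(3735102)/9444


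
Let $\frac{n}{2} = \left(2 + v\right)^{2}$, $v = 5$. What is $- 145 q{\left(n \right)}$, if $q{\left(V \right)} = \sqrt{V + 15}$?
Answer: $- 145 \sqrt{113} \approx -1541.4$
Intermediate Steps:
$n = 98$ ($n = 2 \left(2 + 5\right)^{2} = 2 \cdot 7^{2} = 2 \cdot 49 = 98$)
$q{\left(V \right)} = \sqrt{15 + V}$
$- 145 q{\left(n \right)} = - 145 \sqrt{15 + 98} = - 145 \sqrt{113}$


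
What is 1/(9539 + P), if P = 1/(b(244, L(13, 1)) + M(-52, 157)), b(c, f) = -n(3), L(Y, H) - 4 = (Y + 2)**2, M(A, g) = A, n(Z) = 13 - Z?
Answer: 62/591417 ≈ 0.00010483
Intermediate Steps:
L(Y, H) = 4 + (2 + Y)**2 (L(Y, H) = 4 + (Y + 2)**2 = 4 + (2 + Y)**2)
b(c, f) = -10 (b(c, f) = -(13 - 1*3) = -(13 - 3) = -1*10 = -10)
P = -1/62 (P = 1/(-10 - 52) = 1/(-62) = -1/62 ≈ -0.016129)
1/(9539 + P) = 1/(9539 - 1/62) = 1/(591417/62) = 62/591417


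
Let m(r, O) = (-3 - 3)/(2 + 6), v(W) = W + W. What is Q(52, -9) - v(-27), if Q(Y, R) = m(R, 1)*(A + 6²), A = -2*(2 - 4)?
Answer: 24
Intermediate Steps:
v(W) = 2*W
A = 4 (A = -2*(-2) = 4)
m(r, O) = -¾ (m(r, O) = -6/8 = -6*⅛ = -¾)
Q(Y, R) = -30 (Q(Y, R) = -3*(4 + 6²)/4 = -3*(4 + 36)/4 = -¾*40 = -30)
Q(52, -9) - v(-27) = -30 - 2*(-27) = -30 - 1*(-54) = -30 + 54 = 24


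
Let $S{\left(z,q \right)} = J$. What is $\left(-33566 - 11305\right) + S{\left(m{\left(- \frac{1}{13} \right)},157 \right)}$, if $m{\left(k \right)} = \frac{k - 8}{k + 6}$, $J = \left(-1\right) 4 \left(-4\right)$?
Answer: $-44855$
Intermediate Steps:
$J = 16$ ($J = \left(-4\right) \left(-4\right) = 16$)
$m{\left(k \right)} = \frac{-8 + k}{6 + k}$
$S{\left(z,q \right)} = 16$
$\left(-33566 - 11305\right) + S{\left(m{\left(- \frac{1}{13} \right)},157 \right)} = \left(-33566 - 11305\right) + 16 = -44871 + 16 = -44855$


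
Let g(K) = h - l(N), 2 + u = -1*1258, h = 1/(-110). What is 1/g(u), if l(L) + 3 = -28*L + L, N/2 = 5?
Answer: 110/30029 ≈ 0.0036631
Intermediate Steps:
N = 10 (N = 2*5 = 10)
l(L) = -3 - 27*L (l(L) = -3 + (-28*L + L) = -3 - 27*L)
h = -1/110 ≈ -0.0090909
u = -1260 (u = -2 - 1*1258 = -2 - 1258 = -1260)
g(K) = 30029/110 (g(K) = -1/110 - (-3 - 27*10) = -1/110 - (-3 - 270) = -1/110 - 1*(-273) = -1/110 + 273 = 30029/110)
1/g(u) = 1/(30029/110) = 110/30029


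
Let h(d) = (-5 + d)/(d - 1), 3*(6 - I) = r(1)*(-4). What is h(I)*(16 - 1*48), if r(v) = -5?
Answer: -544/5 ≈ -108.80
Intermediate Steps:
I = -⅔ (I = 6 - (-5)*(-4)/3 = 6 - ⅓*20 = 6 - 20/3 = -⅔ ≈ -0.66667)
h(d) = (-5 + d)/(-1 + d)
h(I)*(16 - 1*48) = ((-5 - ⅔)/(-1 - ⅔))*(16 - 1*48) = (-17/3/(-5/3))*(16 - 48) = -⅗*(-17/3)*(-32) = (17/5)*(-32) = -544/5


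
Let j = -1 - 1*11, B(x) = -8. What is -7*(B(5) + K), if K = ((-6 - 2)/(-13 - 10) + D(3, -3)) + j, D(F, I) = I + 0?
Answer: 3647/23 ≈ 158.57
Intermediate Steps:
D(F, I) = I
j = -12 (j = -1 - 11 = -12)
K = -337/23 (K = ((-6 - 2)/(-13 - 10) - 3) - 12 = (-8/(-23) - 3) - 12 = (-8*(-1/23) - 3) - 12 = (8/23 - 3) - 12 = -61/23 - 12 = -337/23 ≈ -14.652)
-7*(B(5) + K) = -7*(-8 - 337/23) = -7*(-521/23) = 3647/23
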